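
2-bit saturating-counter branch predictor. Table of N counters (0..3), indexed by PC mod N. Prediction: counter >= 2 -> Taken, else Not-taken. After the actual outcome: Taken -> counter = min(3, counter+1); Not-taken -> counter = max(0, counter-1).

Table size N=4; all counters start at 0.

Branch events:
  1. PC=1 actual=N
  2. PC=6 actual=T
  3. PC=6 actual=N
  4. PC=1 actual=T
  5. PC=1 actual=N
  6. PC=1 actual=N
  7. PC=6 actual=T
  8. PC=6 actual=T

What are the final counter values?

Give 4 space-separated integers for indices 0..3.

Answer: 0 0 2 0

Derivation:
Ev 1: PC=1 idx=1 pred=N actual=N -> ctr[1]=0
Ev 2: PC=6 idx=2 pred=N actual=T -> ctr[2]=1
Ev 3: PC=6 idx=2 pred=N actual=N -> ctr[2]=0
Ev 4: PC=1 idx=1 pred=N actual=T -> ctr[1]=1
Ev 5: PC=1 idx=1 pred=N actual=N -> ctr[1]=0
Ev 6: PC=1 idx=1 pred=N actual=N -> ctr[1]=0
Ev 7: PC=6 idx=2 pred=N actual=T -> ctr[2]=1
Ev 8: PC=6 idx=2 pred=N actual=T -> ctr[2]=2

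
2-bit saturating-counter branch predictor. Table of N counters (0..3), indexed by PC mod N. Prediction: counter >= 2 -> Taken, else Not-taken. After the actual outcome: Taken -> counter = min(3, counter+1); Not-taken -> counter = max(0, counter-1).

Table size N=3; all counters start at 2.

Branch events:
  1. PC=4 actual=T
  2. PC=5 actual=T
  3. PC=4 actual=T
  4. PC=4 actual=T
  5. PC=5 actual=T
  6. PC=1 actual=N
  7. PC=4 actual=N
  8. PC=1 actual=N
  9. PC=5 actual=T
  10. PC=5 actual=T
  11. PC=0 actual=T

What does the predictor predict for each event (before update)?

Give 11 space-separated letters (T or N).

Ev 1: PC=4 idx=1 pred=T actual=T -> ctr[1]=3
Ev 2: PC=5 idx=2 pred=T actual=T -> ctr[2]=3
Ev 3: PC=4 idx=1 pred=T actual=T -> ctr[1]=3
Ev 4: PC=4 idx=1 pred=T actual=T -> ctr[1]=3
Ev 5: PC=5 idx=2 pred=T actual=T -> ctr[2]=3
Ev 6: PC=1 idx=1 pred=T actual=N -> ctr[1]=2
Ev 7: PC=4 idx=1 pred=T actual=N -> ctr[1]=1
Ev 8: PC=1 idx=1 pred=N actual=N -> ctr[1]=0
Ev 9: PC=5 idx=2 pred=T actual=T -> ctr[2]=3
Ev 10: PC=5 idx=2 pred=T actual=T -> ctr[2]=3
Ev 11: PC=0 idx=0 pred=T actual=T -> ctr[0]=3

Answer: T T T T T T T N T T T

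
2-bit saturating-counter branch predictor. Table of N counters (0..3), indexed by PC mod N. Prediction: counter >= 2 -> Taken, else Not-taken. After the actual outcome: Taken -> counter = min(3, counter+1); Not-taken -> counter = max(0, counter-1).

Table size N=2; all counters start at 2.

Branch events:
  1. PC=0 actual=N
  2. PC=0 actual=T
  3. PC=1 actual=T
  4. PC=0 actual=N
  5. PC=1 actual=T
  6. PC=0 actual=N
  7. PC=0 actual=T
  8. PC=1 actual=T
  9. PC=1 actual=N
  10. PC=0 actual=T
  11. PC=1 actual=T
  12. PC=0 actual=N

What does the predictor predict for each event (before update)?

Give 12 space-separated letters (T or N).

Answer: T N T T T N N T T N T T

Derivation:
Ev 1: PC=0 idx=0 pred=T actual=N -> ctr[0]=1
Ev 2: PC=0 idx=0 pred=N actual=T -> ctr[0]=2
Ev 3: PC=1 idx=1 pred=T actual=T -> ctr[1]=3
Ev 4: PC=0 idx=0 pred=T actual=N -> ctr[0]=1
Ev 5: PC=1 idx=1 pred=T actual=T -> ctr[1]=3
Ev 6: PC=0 idx=0 pred=N actual=N -> ctr[0]=0
Ev 7: PC=0 idx=0 pred=N actual=T -> ctr[0]=1
Ev 8: PC=1 idx=1 pred=T actual=T -> ctr[1]=3
Ev 9: PC=1 idx=1 pred=T actual=N -> ctr[1]=2
Ev 10: PC=0 idx=0 pred=N actual=T -> ctr[0]=2
Ev 11: PC=1 idx=1 pred=T actual=T -> ctr[1]=3
Ev 12: PC=0 idx=0 pred=T actual=N -> ctr[0]=1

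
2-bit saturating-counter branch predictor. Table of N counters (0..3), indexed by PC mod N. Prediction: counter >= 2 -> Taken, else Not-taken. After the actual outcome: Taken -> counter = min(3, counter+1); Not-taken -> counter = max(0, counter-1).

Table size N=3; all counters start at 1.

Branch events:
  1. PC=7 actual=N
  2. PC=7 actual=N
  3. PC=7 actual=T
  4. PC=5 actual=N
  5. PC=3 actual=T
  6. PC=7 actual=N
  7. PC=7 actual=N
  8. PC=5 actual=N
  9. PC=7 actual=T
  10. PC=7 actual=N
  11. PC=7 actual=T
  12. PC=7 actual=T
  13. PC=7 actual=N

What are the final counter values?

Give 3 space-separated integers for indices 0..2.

Answer: 2 1 0

Derivation:
Ev 1: PC=7 idx=1 pred=N actual=N -> ctr[1]=0
Ev 2: PC=7 idx=1 pred=N actual=N -> ctr[1]=0
Ev 3: PC=7 idx=1 pred=N actual=T -> ctr[1]=1
Ev 4: PC=5 idx=2 pred=N actual=N -> ctr[2]=0
Ev 5: PC=3 idx=0 pred=N actual=T -> ctr[0]=2
Ev 6: PC=7 idx=1 pred=N actual=N -> ctr[1]=0
Ev 7: PC=7 idx=1 pred=N actual=N -> ctr[1]=0
Ev 8: PC=5 idx=2 pred=N actual=N -> ctr[2]=0
Ev 9: PC=7 idx=1 pred=N actual=T -> ctr[1]=1
Ev 10: PC=7 idx=1 pred=N actual=N -> ctr[1]=0
Ev 11: PC=7 idx=1 pred=N actual=T -> ctr[1]=1
Ev 12: PC=7 idx=1 pred=N actual=T -> ctr[1]=2
Ev 13: PC=7 idx=1 pred=T actual=N -> ctr[1]=1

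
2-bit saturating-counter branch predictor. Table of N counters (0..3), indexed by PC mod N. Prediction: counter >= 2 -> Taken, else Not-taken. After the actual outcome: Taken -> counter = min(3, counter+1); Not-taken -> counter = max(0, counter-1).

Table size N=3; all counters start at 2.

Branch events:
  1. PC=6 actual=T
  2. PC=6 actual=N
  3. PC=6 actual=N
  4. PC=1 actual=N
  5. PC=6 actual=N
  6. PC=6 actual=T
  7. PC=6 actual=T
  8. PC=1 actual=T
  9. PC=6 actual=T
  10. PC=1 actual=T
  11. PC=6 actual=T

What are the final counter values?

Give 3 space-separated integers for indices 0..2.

Ev 1: PC=6 idx=0 pred=T actual=T -> ctr[0]=3
Ev 2: PC=6 idx=0 pred=T actual=N -> ctr[0]=2
Ev 3: PC=6 idx=0 pred=T actual=N -> ctr[0]=1
Ev 4: PC=1 idx=1 pred=T actual=N -> ctr[1]=1
Ev 5: PC=6 idx=0 pred=N actual=N -> ctr[0]=0
Ev 6: PC=6 idx=0 pred=N actual=T -> ctr[0]=1
Ev 7: PC=6 idx=0 pred=N actual=T -> ctr[0]=2
Ev 8: PC=1 idx=1 pred=N actual=T -> ctr[1]=2
Ev 9: PC=6 idx=0 pred=T actual=T -> ctr[0]=3
Ev 10: PC=1 idx=1 pred=T actual=T -> ctr[1]=3
Ev 11: PC=6 idx=0 pred=T actual=T -> ctr[0]=3

Answer: 3 3 2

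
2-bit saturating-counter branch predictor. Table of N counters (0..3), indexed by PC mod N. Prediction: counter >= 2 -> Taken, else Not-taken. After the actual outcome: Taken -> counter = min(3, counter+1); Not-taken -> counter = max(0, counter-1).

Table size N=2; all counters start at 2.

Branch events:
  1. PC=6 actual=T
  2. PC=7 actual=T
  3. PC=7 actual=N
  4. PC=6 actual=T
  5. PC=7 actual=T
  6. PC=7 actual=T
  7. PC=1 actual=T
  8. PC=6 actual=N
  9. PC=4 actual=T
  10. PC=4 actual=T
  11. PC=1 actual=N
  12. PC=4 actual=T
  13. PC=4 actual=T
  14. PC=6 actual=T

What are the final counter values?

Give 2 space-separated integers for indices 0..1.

Answer: 3 2

Derivation:
Ev 1: PC=6 idx=0 pred=T actual=T -> ctr[0]=3
Ev 2: PC=7 idx=1 pred=T actual=T -> ctr[1]=3
Ev 3: PC=7 idx=1 pred=T actual=N -> ctr[1]=2
Ev 4: PC=6 idx=0 pred=T actual=T -> ctr[0]=3
Ev 5: PC=7 idx=1 pred=T actual=T -> ctr[1]=3
Ev 6: PC=7 idx=1 pred=T actual=T -> ctr[1]=3
Ev 7: PC=1 idx=1 pred=T actual=T -> ctr[1]=3
Ev 8: PC=6 idx=0 pred=T actual=N -> ctr[0]=2
Ev 9: PC=4 idx=0 pred=T actual=T -> ctr[0]=3
Ev 10: PC=4 idx=0 pred=T actual=T -> ctr[0]=3
Ev 11: PC=1 idx=1 pred=T actual=N -> ctr[1]=2
Ev 12: PC=4 idx=0 pred=T actual=T -> ctr[0]=3
Ev 13: PC=4 idx=0 pred=T actual=T -> ctr[0]=3
Ev 14: PC=6 idx=0 pred=T actual=T -> ctr[0]=3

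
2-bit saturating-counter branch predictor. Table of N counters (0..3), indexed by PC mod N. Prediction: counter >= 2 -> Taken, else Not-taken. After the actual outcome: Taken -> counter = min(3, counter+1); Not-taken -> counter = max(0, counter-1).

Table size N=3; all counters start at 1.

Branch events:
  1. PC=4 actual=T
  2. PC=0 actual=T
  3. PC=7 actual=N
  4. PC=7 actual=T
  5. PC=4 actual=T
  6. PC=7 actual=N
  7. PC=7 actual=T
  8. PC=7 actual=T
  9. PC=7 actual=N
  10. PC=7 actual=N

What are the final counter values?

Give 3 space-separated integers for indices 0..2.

Answer: 2 1 1

Derivation:
Ev 1: PC=4 idx=1 pred=N actual=T -> ctr[1]=2
Ev 2: PC=0 idx=0 pred=N actual=T -> ctr[0]=2
Ev 3: PC=7 idx=1 pred=T actual=N -> ctr[1]=1
Ev 4: PC=7 idx=1 pred=N actual=T -> ctr[1]=2
Ev 5: PC=4 idx=1 pred=T actual=T -> ctr[1]=3
Ev 6: PC=7 idx=1 pred=T actual=N -> ctr[1]=2
Ev 7: PC=7 idx=1 pred=T actual=T -> ctr[1]=3
Ev 8: PC=7 idx=1 pred=T actual=T -> ctr[1]=3
Ev 9: PC=7 idx=1 pred=T actual=N -> ctr[1]=2
Ev 10: PC=7 idx=1 pred=T actual=N -> ctr[1]=1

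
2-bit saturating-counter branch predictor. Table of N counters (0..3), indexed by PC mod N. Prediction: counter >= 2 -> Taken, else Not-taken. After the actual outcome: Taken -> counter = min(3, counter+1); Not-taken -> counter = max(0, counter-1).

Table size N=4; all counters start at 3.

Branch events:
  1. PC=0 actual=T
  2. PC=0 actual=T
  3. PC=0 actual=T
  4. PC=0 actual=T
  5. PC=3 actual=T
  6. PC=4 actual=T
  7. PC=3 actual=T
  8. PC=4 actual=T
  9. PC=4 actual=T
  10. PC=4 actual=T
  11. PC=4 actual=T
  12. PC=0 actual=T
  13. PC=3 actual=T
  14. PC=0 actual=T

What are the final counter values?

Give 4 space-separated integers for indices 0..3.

Ev 1: PC=0 idx=0 pred=T actual=T -> ctr[0]=3
Ev 2: PC=0 idx=0 pred=T actual=T -> ctr[0]=3
Ev 3: PC=0 idx=0 pred=T actual=T -> ctr[0]=3
Ev 4: PC=0 idx=0 pred=T actual=T -> ctr[0]=3
Ev 5: PC=3 idx=3 pred=T actual=T -> ctr[3]=3
Ev 6: PC=4 idx=0 pred=T actual=T -> ctr[0]=3
Ev 7: PC=3 idx=3 pred=T actual=T -> ctr[3]=3
Ev 8: PC=4 idx=0 pred=T actual=T -> ctr[0]=3
Ev 9: PC=4 idx=0 pred=T actual=T -> ctr[0]=3
Ev 10: PC=4 idx=0 pred=T actual=T -> ctr[0]=3
Ev 11: PC=4 idx=0 pred=T actual=T -> ctr[0]=3
Ev 12: PC=0 idx=0 pred=T actual=T -> ctr[0]=3
Ev 13: PC=3 idx=3 pred=T actual=T -> ctr[3]=3
Ev 14: PC=0 idx=0 pred=T actual=T -> ctr[0]=3

Answer: 3 3 3 3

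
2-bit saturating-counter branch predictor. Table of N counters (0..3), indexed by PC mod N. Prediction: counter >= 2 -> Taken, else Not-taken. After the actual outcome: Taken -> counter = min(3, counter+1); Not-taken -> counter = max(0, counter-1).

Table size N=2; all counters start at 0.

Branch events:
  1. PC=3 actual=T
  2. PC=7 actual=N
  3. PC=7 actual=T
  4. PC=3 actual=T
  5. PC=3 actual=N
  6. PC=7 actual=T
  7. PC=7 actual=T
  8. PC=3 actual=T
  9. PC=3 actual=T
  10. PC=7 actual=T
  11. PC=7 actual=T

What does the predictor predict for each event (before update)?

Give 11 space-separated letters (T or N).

Answer: N N N N T N T T T T T

Derivation:
Ev 1: PC=3 idx=1 pred=N actual=T -> ctr[1]=1
Ev 2: PC=7 idx=1 pred=N actual=N -> ctr[1]=0
Ev 3: PC=7 idx=1 pred=N actual=T -> ctr[1]=1
Ev 4: PC=3 idx=1 pred=N actual=T -> ctr[1]=2
Ev 5: PC=3 idx=1 pred=T actual=N -> ctr[1]=1
Ev 6: PC=7 idx=1 pred=N actual=T -> ctr[1]=2
Ev 7: PC=7 idx=1 pred=T actual=T -> ctr[1]=3
Ev 8: PC=3 idx=1 pred=T actual=T -> ctr[1]=3
Ev 9: PC=3 idx=1 pred=T actual=T -> ctr[1]=3
Ev 10: PC=7 idx=1 pred=T actual=T -> ctr[1]=3
Ev 11: PC=7 idx=1 pred=T actual=T -> ctr[1]=3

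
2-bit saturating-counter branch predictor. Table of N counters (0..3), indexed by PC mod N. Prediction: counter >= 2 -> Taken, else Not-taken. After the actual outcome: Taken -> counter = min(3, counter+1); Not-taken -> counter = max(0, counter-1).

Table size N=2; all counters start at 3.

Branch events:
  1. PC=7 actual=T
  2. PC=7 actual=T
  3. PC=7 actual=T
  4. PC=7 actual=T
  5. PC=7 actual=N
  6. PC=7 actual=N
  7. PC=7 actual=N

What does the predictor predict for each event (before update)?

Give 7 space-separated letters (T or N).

Ev 1: PC=7 idx=1 pred=T actual=T -> ctr[1]=3
Ev 2: PC=7 idx=1 pred=T actual=T -> ctr[1]=3
Ev 3: PC=7 idx=1 pred=T actual=T -> ctr[1]=3
Ev 4: PC=7 idx=1 pred=T actual=T -> ctr[1]=3
Ev 5: PC=7 idx=1 pred=T actual=N -> ctr[1]=2
Ev 6: PC=7 idx=1 pred=T actual=N -> ctr[1]=1
Ev 7: PC=7 idx=1 pred=N actual=N -> ctr[1]=0

Answer: T T T T T T N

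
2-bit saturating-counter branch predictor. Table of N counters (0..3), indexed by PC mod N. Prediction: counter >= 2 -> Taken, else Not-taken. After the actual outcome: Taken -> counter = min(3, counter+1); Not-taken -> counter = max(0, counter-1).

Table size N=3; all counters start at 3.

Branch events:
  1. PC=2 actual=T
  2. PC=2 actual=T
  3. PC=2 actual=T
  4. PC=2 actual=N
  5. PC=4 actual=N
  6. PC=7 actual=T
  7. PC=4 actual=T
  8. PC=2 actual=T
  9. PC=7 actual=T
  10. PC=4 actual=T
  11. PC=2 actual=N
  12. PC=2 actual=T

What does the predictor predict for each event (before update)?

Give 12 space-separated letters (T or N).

Ev 1: PC=2 idx=2 pred=T actual=T -> ctr[2]=3
Ev 2: PC=2 idx=2 pred=T actual=T -> ctr[2]=3
Ev 3: PC=2 idx=2 pred=T actual=T -> ctr[2]=3
Ev 4: PC=2 idx=2 pred=T actual=N -> ctr[2]=2
Ev 5: PC=4 idx=1 pred=T actual=N -> ctr[1]=2
Ev 6: PC=7 idx=1 pred=T actual=T -> ctr[1]=3
Ev 7: PC=4 idx=1 pred=T actual=T -> ctr[1]=3
Ev 8: PC=2 idx=2 pred=T actual=T -> ctr[2]=3
Ev 9: PC=7 idx=1 pred=T actual=T -> ctr[1]=3
Ev 10: PC=4 idx=1 pred=T actual=T -> ctr[1]=3
Ev 11: PC=2 idx=2 pred=T actual=N -> ctr[2]=2
Ev 12: PC=2 idx=2 pred=T actual=T -> ctr[2]=3

Answer: T T T T T T T T T T T T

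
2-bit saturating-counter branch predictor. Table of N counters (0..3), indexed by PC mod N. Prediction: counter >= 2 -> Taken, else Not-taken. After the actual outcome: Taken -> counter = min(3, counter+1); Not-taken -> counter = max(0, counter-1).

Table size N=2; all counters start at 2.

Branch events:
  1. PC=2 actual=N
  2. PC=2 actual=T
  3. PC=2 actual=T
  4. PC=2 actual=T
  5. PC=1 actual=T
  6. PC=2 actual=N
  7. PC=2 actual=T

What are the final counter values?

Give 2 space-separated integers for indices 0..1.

Ev 1: PC=2 idx=0 pred=T actual=N -> ctr[0]=1
Ev 2: PC=2 idx=0 pred=N actual=T -> ctr[0]=2
Ev 3: PC=2 idx=0 pred=T actual=T -> ctr[0]=3
Ev 4: PC=2 idx=0 pred=T actual=T -> ctr[0]=3
Ev 5: PC=1 idx=1 pred=T actual=T -> ctr[1]=3
Ev 6: PC=2 idx=0 pred=T actual=N -> ctr[0]=2
Ev 7: PC=2 idx=0 pred=T actual=T -> ctr[0]=3

Answer: 3 3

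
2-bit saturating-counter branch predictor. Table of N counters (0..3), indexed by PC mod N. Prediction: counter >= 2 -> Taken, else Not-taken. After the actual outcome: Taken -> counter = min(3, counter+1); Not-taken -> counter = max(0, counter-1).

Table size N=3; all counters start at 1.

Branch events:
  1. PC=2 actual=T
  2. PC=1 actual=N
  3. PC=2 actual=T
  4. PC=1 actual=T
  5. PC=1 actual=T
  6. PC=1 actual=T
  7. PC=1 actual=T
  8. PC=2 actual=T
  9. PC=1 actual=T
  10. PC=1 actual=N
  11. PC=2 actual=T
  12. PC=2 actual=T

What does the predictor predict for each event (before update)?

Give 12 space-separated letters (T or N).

Answer: N N T N N T T T T T T T

Derivation:
Ev 1: PC=2 idx=2 pred=N actual=T -> ctr[2]=2
Ev 2: PC=1 idx=1 pred=N actual=N -> ctr[1]=0
Ev 3: PC=2 idx=2 pred=T actual=T -> ctr[2]=3
Ev 4: PC=1 idx=1 pred=N actual=T -> ctr[1]=1
Ev 5: PC=1 idx=1 pred=N actual=T -> ctr[1]=2
Ev 6: PC=1 idx=1 pred=T actual=T -> ctr[1]=3
Ev 7: PC=1 idx=1 pred=T actual=T -> ctr[1]=3
Ev 8: PC=2 idx=2 pred=T actual=T -> ctr[2]=3
Ev 9: PC=1 idx=1 pred=T actual=T -> ctr[1]=3
Ev 10: PC=1 idx=1 pred=T actual=N -> ctr[1]=2
Ev 11: PC=2 idx=2 pred=T actual=T -> ctr[2]=3
Ev 12: PC=2 idx=2 pred=T actual=T -> ctr[2]=3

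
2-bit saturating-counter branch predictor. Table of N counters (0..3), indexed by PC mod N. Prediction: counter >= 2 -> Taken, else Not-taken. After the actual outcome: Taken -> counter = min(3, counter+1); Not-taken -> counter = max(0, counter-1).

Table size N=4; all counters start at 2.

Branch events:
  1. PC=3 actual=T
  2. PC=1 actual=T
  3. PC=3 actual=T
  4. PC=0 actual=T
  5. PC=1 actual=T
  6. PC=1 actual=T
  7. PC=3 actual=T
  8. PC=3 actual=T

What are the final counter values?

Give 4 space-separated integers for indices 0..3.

Ev 1: PC=3 idx=3 pred=T actual=T -> ctr[3]=3
Ev 2: PC=1 idx=1 pred=T actual=T -> ctr[1]=3
Ev 3: PC=3 idx=3 pred=T actual=T -> ctr[3]=3
Ev 4: PC=0 idx=0 pred=T actual=T -> ctr[0]=3
Ev 5: PC=1 idx=1 pred=T actual=T -> ctr[1]=3
Ev 6: PC=1 idx=1 pred=T actual=T -> ctr[1]=3
Ev 7: PC=3 idx=3 pred=T actual=T -> ctr[3]=3
Ev 8: PC=3 idx=3 pred=T actual=T -> ctr[3]=3

Answer: 3 3 2 3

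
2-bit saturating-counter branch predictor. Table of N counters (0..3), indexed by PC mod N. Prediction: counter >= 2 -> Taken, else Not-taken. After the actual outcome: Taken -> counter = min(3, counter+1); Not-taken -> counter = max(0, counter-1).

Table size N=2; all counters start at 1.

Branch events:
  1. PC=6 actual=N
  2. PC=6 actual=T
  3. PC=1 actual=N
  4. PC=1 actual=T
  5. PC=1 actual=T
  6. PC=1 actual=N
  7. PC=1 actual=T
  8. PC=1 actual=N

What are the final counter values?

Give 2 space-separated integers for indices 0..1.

Ev 1: PC=6 idx=0 pred=N actual=N -> ctr[0]=0
Ev 2: PC=6 idx=0 pred=N actual=T -> ctr[0]=1
Ev 3: PC=1 idx=1 pred=N actual=N -> ctr[1]=0
Ev 4: PC=1 idx=1 pred=N actual=T -> ctr[1]=1
Ev 5: PC=1 idx=1 pred=N actual=T -> ctr[1]=2
Ev 6: PC=1 idx=1 pred=T actual=N -> ctr[1]=1
Ev 7: PC=1 idx=1 pred=N actual=T -> ctr[1]=2
Ev 8: PC=1 idx=1 pred=T actual=N -> ctr[1]=1

Answer: 1 1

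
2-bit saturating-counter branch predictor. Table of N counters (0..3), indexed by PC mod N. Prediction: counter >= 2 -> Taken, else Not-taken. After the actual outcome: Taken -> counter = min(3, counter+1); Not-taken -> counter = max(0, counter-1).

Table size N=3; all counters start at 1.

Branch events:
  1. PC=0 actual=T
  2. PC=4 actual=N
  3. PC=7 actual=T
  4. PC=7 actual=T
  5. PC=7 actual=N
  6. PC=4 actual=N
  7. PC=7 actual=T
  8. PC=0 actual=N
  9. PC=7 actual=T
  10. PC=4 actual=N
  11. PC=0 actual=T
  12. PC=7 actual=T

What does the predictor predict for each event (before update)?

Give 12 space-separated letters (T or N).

Answer: N N N N T N N T N T N N

Derivation:
Ev 1: PC=0 idx=0 pred=N actual=T -> ctr[0]=2
Ev 2: PC=4 idx=1 pred=N actual=N -> ctr[1]=0
Ev 3: PC=7 idx=1 pred=N actual=T -> ctr[1]=1
Ev 4: PC=7 idx=1 pred=N actual=T -> ctr[1]=2
Ev 5: PC=7 idx=1 pred=T actual=N -> ctr[1]=1
Ev 6: PC=4 idx=1 pred=N actual=N -> ctr[1]=0
Ev 7: PC=7 idx=1 pred=N actual=T -> ctr[1]=1
Ev 8: PC=0 idx=0 pred=T actual=N -> ctr[0]=1
Ev 9: PC=7 idx=1 pred=N actual=T -> ctr[1]=2
Ev 10: PC=4 idx=1 pred=T actual=N -> ctr[1]=1
Ev 11: PC=0 idx=0 pred=N actual=T -> ctr[0]=2
Ev 12: PC=7 idx=1 pred=N actual=T -> ctr[1]=2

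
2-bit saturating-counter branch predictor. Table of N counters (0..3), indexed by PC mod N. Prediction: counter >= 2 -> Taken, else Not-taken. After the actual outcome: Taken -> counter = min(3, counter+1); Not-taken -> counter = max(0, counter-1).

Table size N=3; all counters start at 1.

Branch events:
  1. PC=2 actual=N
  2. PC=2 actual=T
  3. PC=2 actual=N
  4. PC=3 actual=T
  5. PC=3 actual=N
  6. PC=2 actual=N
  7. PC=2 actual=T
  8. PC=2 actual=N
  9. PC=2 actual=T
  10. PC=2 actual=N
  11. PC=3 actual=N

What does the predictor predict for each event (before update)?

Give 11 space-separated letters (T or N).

Ev 1: PC=2 idx=2 pred=N actual=N -> ctr[2]=0
Ev 2: PC=2 idx=2 pred=N actual=T -> ctr[2]=1
Ev 3: PC=2 idx=2 pred=N actual=N -> ctr[2]=0
Ev 4: PC=3 idx=0 pred=N actual=T -> ctr[0]=2
Ev 5: PC=3 idx=0 pred=T actual=N -> ctr[0]=1
Ev 6: PC=2 idx=2 pred=N actual=N -> ctr[2]=0
Ev 7: PC=2 idx=2 pred=N actual=T -> ctr[2]=1
Ev 8: PC=2 idx=2 pred=N actual=N -> ctr[2]=0
Ev 9: PC=2 idx=2 pred=N actual=T -> ctr[2]=1
Ev 10: PC=2 idx=2 pred=N actual=N -> ctr[2]=0
Ev 11: PC=3 idx=0 pred=N actual=N -> ctr[0]=0

Answer: N N N N T N N N N N N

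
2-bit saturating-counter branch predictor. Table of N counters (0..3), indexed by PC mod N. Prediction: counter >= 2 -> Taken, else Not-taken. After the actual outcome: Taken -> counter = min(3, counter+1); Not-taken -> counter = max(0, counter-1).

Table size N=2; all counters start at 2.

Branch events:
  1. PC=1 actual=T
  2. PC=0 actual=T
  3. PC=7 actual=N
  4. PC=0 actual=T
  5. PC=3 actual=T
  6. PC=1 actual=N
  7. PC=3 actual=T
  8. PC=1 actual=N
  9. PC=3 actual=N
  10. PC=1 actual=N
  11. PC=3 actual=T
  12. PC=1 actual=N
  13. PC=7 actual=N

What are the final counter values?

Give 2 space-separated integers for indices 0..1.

Answer: 3 0

Derivation:
Ev 1: PC=1 idx=1 pred=T actual=T -> ctr[1]=3
Ev 2: PC=0 idx=0 pred=T actual=T -> ctr[0]=3
Ev 3: PC=7 idx=1 pred=T actual=N -> ctr[1]=2
Ev 4: PC=0 idx=0 pred=T actual=T -> ctr[0]=3
Ev 5: PC=3 idx=1 pred=T actual=T -> ctr[1]=3
Ev 6: PC=1 idx=1 pred=T actual=N -> ctr[1]=2
Ev 7: PC=3 idx=1 pred=T actual=T -> ctr[1]=3
Ev 8: PC=1 idx=1 pred=T actual=N -> ctr[1]=2
Ev 9: PC=3 idx=1 pred=T actual=N -> ctr[1]=1
Ev 10: PC=1 idx=1 pred=N actual=N -> ctr[1]=0
Ev 11: PC=3 idx=1 pred=N actual=T -> ctr[1]=1
Ev 12: PC=1 idx=1 pred=N actual=N -> ctr[1]=0
Ev 13: PC=7 idx=1 pred=N actual=N -> ctr[1]=0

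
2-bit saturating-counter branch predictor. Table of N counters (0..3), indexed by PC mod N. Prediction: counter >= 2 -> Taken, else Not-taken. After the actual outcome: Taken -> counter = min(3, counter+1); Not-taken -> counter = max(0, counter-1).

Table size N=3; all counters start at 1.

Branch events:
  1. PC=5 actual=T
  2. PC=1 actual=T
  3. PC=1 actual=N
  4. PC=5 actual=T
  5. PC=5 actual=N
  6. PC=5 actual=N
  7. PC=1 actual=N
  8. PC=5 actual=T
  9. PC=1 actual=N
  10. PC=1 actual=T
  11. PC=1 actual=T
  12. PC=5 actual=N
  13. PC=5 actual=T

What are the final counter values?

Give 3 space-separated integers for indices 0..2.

Ev 1: PC=5 idx=2 pred=N actual=T -> ctr[2]=2
Ev 2: PC=1 idx=1 pred=N actual=T -> ctr[1]=2
Ev 3: PC=1 idx=1 pred=T actual=N -> ctr[1]=1
Ev 4: PC=5 idx=2 pred=T actual=T -> ctr[2]=3
Ev 5: PC=5 idx=2 pred=T actual=N -> ctr[2]=2
Ev 6: PC=5 idx=2 pred=T actual=N -> ctr[2]=1
Ev 7: PC=1 idx=1 pred=N actual=N -> ctr[1]=0
Ev 8: PC=5 idx=2 pred=N actual=T -> ctr[2]=2
Ev 9: PC=1 idx=1 pred=N actual=N -> ctr[1]=0
Ev 10: PC=1 idx=1 pred=N actual=T -> ctr[1]=1
Ev 11: PC=1 idx=1 pred=N actual=T -> ctr[1]=2
Ev 12: PC=5 idx=2 pred=T actual=N -> ctr[2]=1
Ev 13: PC=5 idx=2 pred=N actual=T -> ctr[2]=2

Answer: 1 2 2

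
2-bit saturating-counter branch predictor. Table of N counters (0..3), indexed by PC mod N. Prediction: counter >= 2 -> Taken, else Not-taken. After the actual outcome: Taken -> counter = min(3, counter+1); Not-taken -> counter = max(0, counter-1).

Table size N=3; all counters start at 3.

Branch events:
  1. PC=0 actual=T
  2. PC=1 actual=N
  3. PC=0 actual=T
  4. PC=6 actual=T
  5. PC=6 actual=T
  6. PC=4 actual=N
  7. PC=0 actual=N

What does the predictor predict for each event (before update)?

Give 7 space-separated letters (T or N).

Ev 1: PC=0 idx=0 pred=T actual=T -> ctr[0]=3
Ev 2: PC=1 idx=1 pred=T actual=N -> ctr[1]=2
Ev 3: PC=0 idx=0 pred=T actual=T -> ctr[0]=3
Ev 4: PC=6 idx=0 pred=T actual=T -> ctr[0]=3
Ev 5: PC=6 idx=0 pred=T actual=T -> ctr[0]=3
Ev 6: PC=4 idx=1 pred=T actual=N -> ctr[1]=1
Ev 7: PC=0 idx=0 pred=T actual=N -> ctr[0]=2

Answer: T T T T T T T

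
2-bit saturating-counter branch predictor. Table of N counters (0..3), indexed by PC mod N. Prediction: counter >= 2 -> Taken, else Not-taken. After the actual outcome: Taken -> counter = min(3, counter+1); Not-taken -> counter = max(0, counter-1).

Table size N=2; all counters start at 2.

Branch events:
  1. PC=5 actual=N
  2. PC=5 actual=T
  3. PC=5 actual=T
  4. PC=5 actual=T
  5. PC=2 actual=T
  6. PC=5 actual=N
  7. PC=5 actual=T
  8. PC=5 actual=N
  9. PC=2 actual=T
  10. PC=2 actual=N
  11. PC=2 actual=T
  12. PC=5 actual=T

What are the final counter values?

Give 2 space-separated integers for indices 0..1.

Ev 1: PC=5 idx=1 pred=T actual=N -> ctr[1]=1
Ev 2: PC=5 idx=1 pred=N actual=T -> ctr[1]=2
Ev 3: PC=5 idx=1 pred=T actual=T -> ctr[1]=3
Ev 4: PC=5 idx=1 pred=T actual=T -> ctr[1]=3
Ev 5: PC=2 idx=0 pred=T actual=T -> ctr[0]=3
Ev 6: PC=5 idx=1 pred=T actual=N -> ctr[1]=2
Ev 7: PC=5 idx=1 pred=T actual=T -> ctr[1]=3
Ev 8: PC=5 idx=1 pred=T actual=N -> ctr[1]=2
Ev 9: PC=2 idx=0 pred=T actual=T -> ctr[0]=3
Ev 10: PC=2 idx=0 pred=T actual=N -> ctr[0]=2
Ev 11: PC=2 idx=0 pred=T actual=T -> ctr[0]=3
Ev 12: PC=5 idx=1 pred=T actual=T -> ctr[1]=3

Answer: 3 3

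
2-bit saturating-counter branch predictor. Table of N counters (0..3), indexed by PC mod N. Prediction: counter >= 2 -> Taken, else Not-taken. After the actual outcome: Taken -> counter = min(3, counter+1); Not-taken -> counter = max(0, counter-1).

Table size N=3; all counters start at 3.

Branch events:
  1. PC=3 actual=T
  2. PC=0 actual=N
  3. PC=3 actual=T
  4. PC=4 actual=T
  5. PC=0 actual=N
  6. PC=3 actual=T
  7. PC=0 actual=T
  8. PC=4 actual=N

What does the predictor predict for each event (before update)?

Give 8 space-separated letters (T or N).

Answer: T T T T T T T T

Derivation:
Ev 1: PC=3 idx=0 pred=T actual=T -> ctr[0]=3
Ev 2: PC=0 idx=0 pred=T actual=N -> ctr[0]=2
Ev 3: PC=3 idx=0 pred=T actual=T -> ctr[0]=3
Ev 4: PC=4 idx=1 pred=T actual=T -> ctr[1]=3
Ev 5: PC=0 idx=0 pred=T actual=N -> ctr[0]=2
Ev 6: PC=3 idx=0 pred=T actual=T -> ctr[0]=3
Ev 7: PC=0 idx=0 pred=T actual=T -> ctr[0]=3
Ev 8: PC=4 idx=1 pred=T actual=N -> ctr[1]=2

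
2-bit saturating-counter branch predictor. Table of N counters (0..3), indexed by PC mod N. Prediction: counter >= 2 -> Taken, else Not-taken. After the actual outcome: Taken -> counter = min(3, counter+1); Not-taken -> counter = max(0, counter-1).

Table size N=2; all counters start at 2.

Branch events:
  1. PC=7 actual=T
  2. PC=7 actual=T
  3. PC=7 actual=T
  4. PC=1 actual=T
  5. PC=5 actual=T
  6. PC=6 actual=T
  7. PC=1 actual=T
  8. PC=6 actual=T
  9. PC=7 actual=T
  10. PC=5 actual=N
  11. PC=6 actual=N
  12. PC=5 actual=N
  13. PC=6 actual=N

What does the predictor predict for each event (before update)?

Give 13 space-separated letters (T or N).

Ev 1: PC=7 idx=1 pred=T actual=T -> ctr[1]=3
Ev 2: PC=7 idx=1 pred=T actual=T -> ctr[1]=3
Ev 3: PC=7 idx=1 pred=T actual=T -> ctr[1]=3
Ev 4: PC=1 idx=1 pred=T actual=T -> ctr[1]=3
Ev 5: PC=5 idx=1 pred=T actual=T -> ctr[1]=3
Ev 6: PC=6 idx=0 pred=T actual=T -> ctr[0]=3
Ev 7: PC=1 idx=1 pred=T actual=T -> ctr[1]=3
Ev 8: PC=6 idx=0 pred=T actual=T -> ctr[0]=3
Ev 9: PC=7 idx=1 pred=T actual=T -> ctr[1]=3
Ev 10: PC=5 idx=1 pred=T actual=N -> ctr[1]=2
Ev 11: PC=6 idx=0 pred=T actual=N -> ctr[0]=2
Ev 12: PC=5 idx=1 pred=T actual=N -> ctr[1]=1
Ev 13: PC=6 idx=0 pred=T actual=N -> ctr[0]=1

Answer: T T T T T T T T T T T T T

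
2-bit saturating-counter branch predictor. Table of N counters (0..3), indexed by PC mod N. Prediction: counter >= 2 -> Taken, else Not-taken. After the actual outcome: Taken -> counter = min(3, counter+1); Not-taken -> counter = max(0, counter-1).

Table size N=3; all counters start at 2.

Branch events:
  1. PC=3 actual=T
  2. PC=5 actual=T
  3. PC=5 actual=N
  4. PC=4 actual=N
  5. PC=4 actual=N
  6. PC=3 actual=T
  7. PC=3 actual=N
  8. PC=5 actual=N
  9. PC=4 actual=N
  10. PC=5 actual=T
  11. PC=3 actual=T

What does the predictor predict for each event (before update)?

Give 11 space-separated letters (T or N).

Answer: T T T T N T T T N N T

Derivation:
Ev 1: PC=3 idx=0 pred=T actual=T -> ctr[0]=3
Ev 2: PC=5 idx=2 pred=T actual=T -> ctr[2]=3
Ev 3: PC=5 idx=2 pred=T actual=N -> ctr[2]=2
Ev 4: PC=4 idx=1 pred=T actual=N -> ctr[1]=1
Ev 5: PC=4 idx=1 pred=N actual=N -> ctr[1]=0
Ev 6: PC=3 idx=0 pred=T actual=T -> ctr[0]=3
Ev 7: PC=3 idx=0 pred=T actual=N -> ctr[0]=2
Ev 8: PC=5 idx=2 pred=T actual=N -> ctr[2]=1
Ev 9: PC=4 idx=1 pred=N actual=N -> ctr[1]=0
Ev 10: PC=5 idx=2 pred=N actual=T -> ctr[2]=2
Ev 11: PC=3 idx=0 pred=T actual=T -> ctr[0]=3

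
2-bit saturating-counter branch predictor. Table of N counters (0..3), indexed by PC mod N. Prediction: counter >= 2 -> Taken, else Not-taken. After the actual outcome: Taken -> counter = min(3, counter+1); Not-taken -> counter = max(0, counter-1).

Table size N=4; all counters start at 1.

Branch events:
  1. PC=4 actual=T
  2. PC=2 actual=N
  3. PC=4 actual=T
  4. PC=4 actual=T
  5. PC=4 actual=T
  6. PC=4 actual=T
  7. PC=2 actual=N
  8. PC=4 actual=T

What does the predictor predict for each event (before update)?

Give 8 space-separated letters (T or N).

Ev 1: PC=4 idx=0 pred=N actual=T -> ctr[0]=2
Ev 2: PC=2 idx=2 pred=N actual=N -> ctr[2]=0
Ev 3: PC=4 idx=0 pred=T actual=T -> ctr[0]=3
Ev 4: PC=4 idx=0 pred=T actual=T -> ctr[0]=3
Ev 5: PC=4 idx=0 pred=T actual=T -> ctr[0]=3
Ev 6: PC=4 idx=0 pred=T actual=T -> ctr[0]=3
Ev 7: PC=2 idx=2 pred=N actual=N -> ctr[2]=0
Ev 8: PC=4 idx=0 pred=T actual=T -> ctr[0]=3

Answer: N N T T T T N T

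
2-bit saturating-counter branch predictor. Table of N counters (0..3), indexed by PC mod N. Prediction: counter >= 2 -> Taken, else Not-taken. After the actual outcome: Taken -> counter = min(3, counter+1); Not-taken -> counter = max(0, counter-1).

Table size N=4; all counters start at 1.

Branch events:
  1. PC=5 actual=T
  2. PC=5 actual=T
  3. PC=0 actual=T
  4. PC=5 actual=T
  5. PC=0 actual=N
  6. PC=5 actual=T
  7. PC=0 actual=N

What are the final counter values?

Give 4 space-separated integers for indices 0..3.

Answer: 0 3 1 1

Derivation:
Ev 1: PC=5 idx=1 pred=N actual=T -> ctr[1]=2
Ev 2: PC=5 idx=1 pred=T actual=T -> ctr[1]=3
Ev 3: PC=0 idx=0 pred=N actual=T -> ctr[0]=2
Ev 4: PC=5 idx=1 pred=T actual=T -> ctr[1]=3
Ev 5: PC=0 idx=0 pred=T actual=N -> ctr[0]=1
Ev 6: PC=5 idx=1 pred=T actual=T -> ctr[1]=3
Ev 7: PC=0 idx=0 pred=N actual=N -> ctr[0]=0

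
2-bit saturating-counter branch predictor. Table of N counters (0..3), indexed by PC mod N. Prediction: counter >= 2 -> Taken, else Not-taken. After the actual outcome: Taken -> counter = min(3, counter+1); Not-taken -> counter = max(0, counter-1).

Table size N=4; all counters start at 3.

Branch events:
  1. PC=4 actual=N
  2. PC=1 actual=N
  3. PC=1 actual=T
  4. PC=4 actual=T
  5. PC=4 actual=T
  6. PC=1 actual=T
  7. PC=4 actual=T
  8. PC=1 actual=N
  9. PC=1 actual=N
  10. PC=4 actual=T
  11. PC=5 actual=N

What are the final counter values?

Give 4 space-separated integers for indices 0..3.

Answer: 3 0 3 3

Derivation:
Ev 1: PC=4 idx=0 pred=T actual=N -> ctr[0]=2
Ev 2: PC=1 idx=1 pred=T actual=N -> ctr[1]=2
Ev 3: PC=1 idx=1 pred=T actual=T -> ctr[1]=3
Ev 4: PC=4 idx=0 pred=T actual=T -> ctr[0]=3
Ev 5: PC=4 idx=0 pred=T actual=T -> ctr[0]=3
Ev 6: PC=1 idx=1 pred=T actual=T -> ctr[1]=3
Ev 7: PC=4 idx=0 pred=T actual=T -> ctr[0]=3
Ev 8: PC=1 idx=1 pred=T actual=N -> ctr[1]=2
Ev 9: PC=1 idx=1 pred=T actual=N -> ctr[1]=1
Ev 10: PC=4 idx=0 pred=T actual=T -> ctr[0]=3
Ev 11: PC=5 idx=1 pred=N actual=N -> ctr[1]=0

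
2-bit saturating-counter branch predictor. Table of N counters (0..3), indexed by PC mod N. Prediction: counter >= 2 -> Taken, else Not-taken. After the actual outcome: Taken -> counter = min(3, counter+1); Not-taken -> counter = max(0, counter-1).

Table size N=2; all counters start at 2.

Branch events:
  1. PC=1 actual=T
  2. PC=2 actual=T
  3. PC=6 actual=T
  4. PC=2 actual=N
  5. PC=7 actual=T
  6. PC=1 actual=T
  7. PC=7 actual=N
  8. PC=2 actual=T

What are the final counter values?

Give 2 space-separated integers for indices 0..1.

Ev 1: PC=1 idx=1 pred=T actual=T -> ctr[1]=3
Ev 2: PC=2 idx=0 pred=T actual=T -> ctr[0]=3
Ev 3: PC=6 idx=0 pred=T actual=T -> ctr[0]=3
Ev 4: PC=2 idx=0 pred=T actual=N -> ctr[0]=2
Ev 5: PC=7 idx=1 pred=T actual=T -> ctr[1]=3
Ev 6: PC=1 idx=1 pred=T actual=T -> ctr[1]=3
Ev 7: PC=7 idx=1 pred=T actual=N -> ctr[1]=2
Ev 8: PC=2 idx=0 pred=T actual=T -> ctr[0]=3

Answer: 3 2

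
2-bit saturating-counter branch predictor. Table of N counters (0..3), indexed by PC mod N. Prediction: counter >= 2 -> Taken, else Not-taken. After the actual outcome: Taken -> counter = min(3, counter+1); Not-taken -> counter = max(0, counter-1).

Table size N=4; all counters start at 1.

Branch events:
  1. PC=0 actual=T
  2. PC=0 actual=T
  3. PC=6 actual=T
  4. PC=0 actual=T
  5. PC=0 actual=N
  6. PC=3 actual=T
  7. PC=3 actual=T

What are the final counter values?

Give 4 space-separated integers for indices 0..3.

Answer: 2 1 2 3

Derivation:
Ev 1: PC=0 idx=0 pred=N actual=T -> ctr[0]=2
Ev 2: PC=0 idx=0 pred=T actual=T -> ctr[0]=3
Ev 3: PC=6 idx=2 pred=N actual=T -> ctr[2]=2
Ev 4: PC=0 idx=0 pred=T actual=T -> ctr[0]=3
Ev 5: PC=0 idx=0 pred=T actual=N -> ctr[0]=2
Ev 6: PC=3 idx=3 pred=N actual=T -> ctr[3]=2
Ev 7: PC=3 idx=3 pred=T actual=T -> ctr[3]=3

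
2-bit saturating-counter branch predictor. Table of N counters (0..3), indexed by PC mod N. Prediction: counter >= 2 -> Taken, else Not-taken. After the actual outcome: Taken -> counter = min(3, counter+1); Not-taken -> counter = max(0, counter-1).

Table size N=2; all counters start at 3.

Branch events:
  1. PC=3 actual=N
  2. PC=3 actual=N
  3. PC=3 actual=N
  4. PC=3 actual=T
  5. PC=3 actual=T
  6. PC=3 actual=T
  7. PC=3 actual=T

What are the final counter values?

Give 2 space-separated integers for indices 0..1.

Ev 1: PC=3 idx=1 pred=T actual=N -> ctr[1]=2
Ev 2: PC=3 idx=1 pred=T actual=N -> ctr[1]=1
Ev 3: PC=3 idx=1 pred=N actual=N -> ctr[1]=0
Ev 4: PC=3 idx=1 pred=N actual=T -> ctr[1]=1
Ev 5: PC=3 idx=1 pred=N actual=T -> ctr[1]=2
Ev 6: PC=3 idx=1 pred=T actual=T -> ctr[1]=3
Ev 7: PC=3 idx=1 pred=T actual=T -> ctr[1]=3

Answer: 3 3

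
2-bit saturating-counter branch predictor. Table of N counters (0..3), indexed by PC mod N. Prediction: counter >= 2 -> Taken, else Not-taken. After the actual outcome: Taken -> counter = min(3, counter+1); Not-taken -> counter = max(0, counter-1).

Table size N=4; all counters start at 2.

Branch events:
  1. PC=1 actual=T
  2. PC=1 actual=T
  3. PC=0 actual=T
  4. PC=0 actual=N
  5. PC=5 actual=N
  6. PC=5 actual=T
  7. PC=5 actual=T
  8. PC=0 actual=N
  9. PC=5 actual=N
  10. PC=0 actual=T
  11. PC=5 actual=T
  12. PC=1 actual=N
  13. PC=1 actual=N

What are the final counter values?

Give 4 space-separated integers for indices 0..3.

Answer: 2 1 2 2

Derivation:
Ev 1: PC=1 idx=1 pred=T actual=T -> ctr[1]=3
Ev 2: PC=1 idx=1 pred=T actual=T -> ctr[1]=3
Ev 3: PC=0 idx=0 pred=T actual=T -> ctr[0]=3
Ev 4: PC=0 idx=0 pred=T actual=N -> ctr[0]=2
Ev 5: PC=5 idx=1 pred=T actual=N -> ctr[1]=2
Ev 6: PC=5 idx=1 pred=T actual=T -> ctr[1]=3
Ev 7: PC=5 idx=1 pred=T actual=T -> ctr[1]=3
Ev 8: PC=0 idx=0 pred=T actual=N -> ctr[0]=1
Ev 9: PC=5 idx=1 pred=T actual=N -> ctr[1]=2
Ev 10: PC=0 idx=0 pred=N actual=T -> ctr[0]=2
Ev 11: PC=5 idx=1 pred=T actual=T -> ctr[1]=3
Ev 12: PC=1 idx=1 pred=T actual=N -> ctr[1]=2
Ev 13: PC=1 idx=1 pred=T actual=N -> ctr[1]=1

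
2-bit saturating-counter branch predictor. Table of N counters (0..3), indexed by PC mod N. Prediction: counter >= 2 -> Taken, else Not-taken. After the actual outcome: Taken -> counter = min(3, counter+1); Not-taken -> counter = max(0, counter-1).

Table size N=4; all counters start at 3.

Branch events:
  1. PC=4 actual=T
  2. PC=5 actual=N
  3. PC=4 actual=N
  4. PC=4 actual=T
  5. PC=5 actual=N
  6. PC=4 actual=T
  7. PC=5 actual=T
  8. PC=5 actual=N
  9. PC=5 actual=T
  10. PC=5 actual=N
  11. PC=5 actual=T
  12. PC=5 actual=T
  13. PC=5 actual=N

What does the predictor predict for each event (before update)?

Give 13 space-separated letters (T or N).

Ev 1: PC=4 idx=0 pred=T actual=T -> ctr[0]=3
Ev 2: PC=5 idx=1 pred=T actual=N -> ctr[1]=2
Ev 3: PC=4 idx=0 pred=T actual=N -> ctr[0]=2
Ev 4: PC=4 idx=0 pred=T actual=T -> ctr[0]=3
Ev 5: PC=5 idx=1 pred=T actual=N -> ctr[1]=1
Ev 6: PC=4 idx=0 pred=T actual=T -> ctr[0]=3
Ev 7: PC=5 idx=1 pred=N actual=T -> ctr[1]=2
Ev 8: PC=5 idx=1 pred=T actual=N -> ctr[1]=1
Ev 9: PC=5 idx=1 pred=N actual=T -> ctr[1]=2
Ev 10: PC=5 idx=1 pred=T actual=N -> ctr[1]=1
Ev 11: PC=5 idx=1 pred=N actual=T -> ctr[1]=2
Ev 12: PC=5 idx=1 pred=T actual=T -> ctr[1]=3
Ev 13: PC=5 idx=1 pred=T actual=N -> ctr[1]=2

Answer: T T T T T T N T N T N T T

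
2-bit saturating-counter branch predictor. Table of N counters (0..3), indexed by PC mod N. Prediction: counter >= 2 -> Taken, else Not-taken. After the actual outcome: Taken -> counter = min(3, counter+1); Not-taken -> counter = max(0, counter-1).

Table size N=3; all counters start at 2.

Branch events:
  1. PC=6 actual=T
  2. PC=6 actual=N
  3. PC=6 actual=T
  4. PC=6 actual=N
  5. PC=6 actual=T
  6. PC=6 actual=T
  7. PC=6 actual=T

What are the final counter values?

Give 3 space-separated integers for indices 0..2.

Answer: 3 2 2

Derivation:
Ev 1: PC=6 idx=0 pred=T actual=T -> ctr[0]=3
Ev 2: PC=6 idx=0 pred=T actual=N -> ctr[0]=2
Ev 3: PC=6 idx=0 pred=T actual=T -> ctr[0]=3
Ev 4: PC=6 idx=0 pred=T actual=N -> ctr[0]=2
Ev 5: PC=6 idx=0 pred=T actual=T -> ctr[0]=3
Ev 6: PC=6 idx=0 pred=T actual=T -> ctr[0]=3
Ev 7: PC=6 idx=0 pred=T actual=T -> ctr[0]=3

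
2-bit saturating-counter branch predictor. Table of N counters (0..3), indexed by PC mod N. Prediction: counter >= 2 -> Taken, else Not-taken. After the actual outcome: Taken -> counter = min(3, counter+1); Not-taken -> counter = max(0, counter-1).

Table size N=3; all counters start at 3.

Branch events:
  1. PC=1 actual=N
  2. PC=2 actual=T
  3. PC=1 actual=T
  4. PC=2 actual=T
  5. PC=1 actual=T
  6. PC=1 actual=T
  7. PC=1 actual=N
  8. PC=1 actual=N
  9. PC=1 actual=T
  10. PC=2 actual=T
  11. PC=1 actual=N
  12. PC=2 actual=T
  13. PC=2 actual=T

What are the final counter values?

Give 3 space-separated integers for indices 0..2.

Answer: 3 1 3

Derivation:
Ev 1: PC=1 idx=1 pred=T actual=N -> ctr[1]=2
Ev 2: PC=2 idx=2 pred=T actual=T -> ctr[2]=3
Ev 3: PC=1 idx=1 pred=T actual=T -> ctr[1]=3
Ev 4: PC=2 idx=2 pred=T actual=T -> ctr[2]=3
Ev 5: PC=1 idx=1 pred=T actual=T -> ctr[1]=3
Ev 6: PC=1 idx=1 pred=T actual=T -> ctr[1]=3
Ev 7: PC=1 idx=1 pred=T actual=N -> ctr[1]=2
Ev 8: PC=1 idx=1 pred=T actual=N -> ctr[1]=1
Ev 9: PC=1 idx=1 pred=N actual=T -> ctr[1]=2
Ev 10: PC=2 idx=2 pred=T actual=T -> ctr[2]=3
Ev 11: PC=1 idx=1 pred=T actual=N -> ctr[1]=1
Ev 12: PC=2 idx=2 pred=T actual=T -> ctr[2]=3
Ev 13: PC=2 idx=2 pred=T actual=T -> ctr[2]=3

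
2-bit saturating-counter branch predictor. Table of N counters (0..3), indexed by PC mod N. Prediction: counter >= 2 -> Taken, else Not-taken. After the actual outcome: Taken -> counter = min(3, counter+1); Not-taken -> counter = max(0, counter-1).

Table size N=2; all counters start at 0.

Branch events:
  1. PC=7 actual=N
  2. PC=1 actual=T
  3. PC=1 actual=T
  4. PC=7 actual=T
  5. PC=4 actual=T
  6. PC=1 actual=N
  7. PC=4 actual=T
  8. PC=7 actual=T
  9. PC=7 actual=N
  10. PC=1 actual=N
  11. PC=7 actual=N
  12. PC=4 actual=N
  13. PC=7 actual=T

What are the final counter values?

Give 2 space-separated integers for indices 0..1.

Ev 1: PC=7 idx=1 pred=N actual=N -> ctr[1]=0
Ev 2: PC=1 idx=1 pred=N actual=T -> ctr[1]=1
Ev 3: PC=1 idx=1 pred=N actual=T -> ctr[1]=2
Ev 4: PC=7 idx=1 pred=T actual=T -> ctr[1]=3
Ev 5: PC=4 idx=0 pred=N actual=T -> ctr[0]=1
Ev 6: PC=1 idx=1 pred=T actual=N -> ctr[1]=2
Ev 7: PC=4 idx=0 pred=N actual=T -> ctr[0]=2
Ev 8: PC=7 idx=1 pred=T actual=T -> ctr[1]=3
Ev 9: PC=7 idx=1 pred=T actual=N -> ctr[1]=2
Ev 10: PC=1 idx=1 pred=T actual=N -> ctr[1]=1
Ev 11: PC=7 idx=1 pred=N actual=N -> ctr[1]=0
Ev 12: PC=4 idx=0 pred=T actual=N -> ctr[0]=1
Ev 13: PC=7 idx=1 pred=N actual=T -> ctr[1]=1

Answer: 1 1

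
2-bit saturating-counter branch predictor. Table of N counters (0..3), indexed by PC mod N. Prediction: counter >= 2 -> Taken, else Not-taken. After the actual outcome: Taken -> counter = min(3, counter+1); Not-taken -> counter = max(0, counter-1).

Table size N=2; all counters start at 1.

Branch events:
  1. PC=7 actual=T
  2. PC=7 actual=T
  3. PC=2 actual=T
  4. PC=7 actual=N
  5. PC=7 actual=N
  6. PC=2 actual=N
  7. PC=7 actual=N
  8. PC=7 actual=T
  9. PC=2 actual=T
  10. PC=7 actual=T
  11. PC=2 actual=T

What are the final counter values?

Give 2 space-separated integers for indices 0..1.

Answer: 3 2

Derivation:
Ev 1: PC=7 idx=1 pred=N actual=T -> ctr[1]=2
Ev 2: PC=7 idx=1 pred=T actual=T -> ctr[1]=3
Ev 3: PC=2 idx=0 pred=N actual=T -> ctr[0]=2
Ev 4: PC=7 idx=1 pred=T actual=N -> ctr[1]=2
Ev 5: PC=7 idx=1 pred=T actual=N -> ctr[1]=1
Ev 6: PC=2 idx=0 pred=T actual=N -> ctr[0]=1
Ev 7: PC=7 idx=1 pred=N actual=N -> ctr[1]=0
Ev 8: PC=7 idx=1 pred=N actual=T -> ctr[1]=1
Ev 9: PC=2 idx=0 pred=N actual=T -> ctr[0]=2
Ev 10: PC=7 idx=1 pred=N actual=T -> ctr[1]=2
Ev 11: PC=2 idx=0 pred=T actual=T -> ctr[0]=3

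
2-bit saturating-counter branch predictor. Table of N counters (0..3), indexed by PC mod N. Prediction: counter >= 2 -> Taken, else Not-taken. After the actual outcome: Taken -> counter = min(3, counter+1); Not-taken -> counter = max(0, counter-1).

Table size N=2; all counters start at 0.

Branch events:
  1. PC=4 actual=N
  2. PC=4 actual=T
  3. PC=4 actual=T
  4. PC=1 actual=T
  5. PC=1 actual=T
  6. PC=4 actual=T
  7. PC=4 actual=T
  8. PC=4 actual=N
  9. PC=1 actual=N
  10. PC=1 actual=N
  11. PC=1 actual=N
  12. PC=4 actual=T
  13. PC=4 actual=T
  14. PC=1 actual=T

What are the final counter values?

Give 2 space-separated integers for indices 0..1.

Ev 1: PC=4 idx=0 pred=N actual=N -> ctr[0]=0
Ev 2: PC=4 idx=0 pred=N actual=T -> ctr[0]=1
Ev 3: PC=4 idx=0 pred=N actual=T -> ctr[0]=2
Ev 4: PC=1 idx=1 pred=N actual=T -> ctr[1]=1
Ev 5: PC=1 idx=1 pred=N actual=T -> ctr[1]=2
Ev 6: PC=4 idx=0 pred=T actual=T -> ctr[0]=3
Ev 7: PC=4 idx=0 pred=T actual=T -> ctr[0]=3
Ev 8: PC=4 idx=0 pred=T actual=N -> ctr[0]=2
Ev 9: PC=1 idx=1 pred=T actual=N -> ctr[1]=1
Ev 10: PC=1 idx=1 pred=N actual=N -> ctr[1]=0
Ev 11: PC=1 idx=1 pred=N actual=N -> ctr[1]=0
Ev 12: PC=4 idx=0 pred=T actual=T -> ctr[0]=3
Ev 13: PC=4 idx=0 pred=T actual=T -> ctr[0]=3
Ev 14: PC=1 idx=1 pred=N actual=T -> ctr[1]=1

Answer: 3 1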